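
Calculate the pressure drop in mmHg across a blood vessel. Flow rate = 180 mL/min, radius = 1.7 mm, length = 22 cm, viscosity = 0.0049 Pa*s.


dP = 8*mu*L*Q / (pi*r^4)
Q = 180 mL/min = 3e-06 m^3/s
dP = 986.017 Pa = 986.017 / 133.322 mmHg = 7.396 mmHg


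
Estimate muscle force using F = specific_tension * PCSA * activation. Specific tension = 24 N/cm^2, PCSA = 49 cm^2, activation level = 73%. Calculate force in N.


F = sigma * PCSA * activation
F = 24 * 49 * 0.73
F = 858.5 N


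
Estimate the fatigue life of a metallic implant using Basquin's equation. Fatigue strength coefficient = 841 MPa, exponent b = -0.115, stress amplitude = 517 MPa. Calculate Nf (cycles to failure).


sigma_a = sigma_f' * (2Nf)^b
2Nf = (sigma_a/sigma_f')^(1/b)
2Nf = (517/841)^(1/-0.115)
2Nf = 68.776286
Nf = 34.39


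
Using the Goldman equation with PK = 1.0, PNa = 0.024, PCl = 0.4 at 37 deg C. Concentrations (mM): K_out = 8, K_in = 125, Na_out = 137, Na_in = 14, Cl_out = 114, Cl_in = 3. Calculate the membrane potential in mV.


Vm = (RT/F)*ln((PK*Ko + PNa*Nao + PCl*Cli)/(PK*Ki + PNa*Nai + PCl*Clo))
Numer = 12.488, Denom = 170.936
Vm = -69.93 mV


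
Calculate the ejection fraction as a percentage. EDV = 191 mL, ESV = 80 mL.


SV = EDV - ESV = 191 - 80 = 111 mL
EF = SV/EDV * 100 = 111/191 * 100
EF = 58.12%


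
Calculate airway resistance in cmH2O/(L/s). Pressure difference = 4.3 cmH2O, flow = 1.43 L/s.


R = dP / flow
R = 4.3 / 1.43
R = 3.007 cmH2O/(L/s)


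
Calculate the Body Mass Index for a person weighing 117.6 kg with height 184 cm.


BMI = weight / height^2
height = 184 cm = 1.84 m
BMI = 117.6 / 1.84^2
BMI = 34.74 kg/m^2


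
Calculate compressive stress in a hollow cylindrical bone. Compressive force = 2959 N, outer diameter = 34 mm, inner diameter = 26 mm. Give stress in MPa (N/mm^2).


A = pi*(r_o^2 - r_i^2)
r_o = 17 mm, r_i = 13 mm
A = 376.991 mm^2
sigma = F/A = 2959 / 376.991
sigma = 7.849 MPa


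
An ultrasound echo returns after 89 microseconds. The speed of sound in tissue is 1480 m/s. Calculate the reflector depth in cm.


depth = c * t / 2
t = 89 us = 8.9000e-05 s
depth = 1480 * 8.9000e-05 / 2
depth = 0.06586 m = 6.586 cm


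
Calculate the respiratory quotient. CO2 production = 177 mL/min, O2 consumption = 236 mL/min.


RQ = VCO2 / VO2
RQ = 177 / 236
RQ = 0.75


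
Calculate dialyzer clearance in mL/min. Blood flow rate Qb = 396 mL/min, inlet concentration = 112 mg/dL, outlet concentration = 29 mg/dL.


K = Qb * (Cb_in - Cb_out) / Cb_in
K = 396 * (112 - 29) / 112
K = 293.5 mL/min


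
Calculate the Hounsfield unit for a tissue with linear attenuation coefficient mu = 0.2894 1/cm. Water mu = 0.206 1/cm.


HU = ((mu_tissue - mu_water) / mu_water) * 1000
HU = ((0.2894 - 0.206) / 0.206) * 1000
HU = 404.9


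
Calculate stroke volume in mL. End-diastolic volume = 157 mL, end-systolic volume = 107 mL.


SV = EDV - ESV
SV = 157 - 107
SV = 50 mL


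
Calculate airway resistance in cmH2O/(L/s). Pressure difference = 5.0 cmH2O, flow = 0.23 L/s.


R = dP / flow
R = 5.0 / 0.23
R = 21.74 cmH2O/(L/s)


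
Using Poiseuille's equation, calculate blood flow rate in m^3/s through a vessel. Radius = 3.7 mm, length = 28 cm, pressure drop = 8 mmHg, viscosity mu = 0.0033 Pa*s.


Q = pi*r^4*dP / (8*mu*L)
r = 0.0037 m, L = 0.28 m
dP = 8 mmHg = 1066.576 Pa
Q = 8.4955e-05 m^3/s


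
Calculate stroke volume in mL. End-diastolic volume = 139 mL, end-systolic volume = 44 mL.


SV = EDV - ESV
SV = 139 - 44
SV = 95 mL


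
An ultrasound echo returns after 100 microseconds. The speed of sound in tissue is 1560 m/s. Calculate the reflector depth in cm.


depth = c * t / 2
t = 100 us = 1.0000e-04 s
depth = 1560 * 1.0000e-04 / 2
depth = 0.078 m = 7.8 cm


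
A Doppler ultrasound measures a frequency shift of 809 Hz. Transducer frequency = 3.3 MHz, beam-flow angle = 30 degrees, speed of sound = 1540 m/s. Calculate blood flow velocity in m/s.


v = fd * c / (2 * f0 * cos(theta))
v = 809 * 1540 / (2 * 3.3000e+06 * cos(30))
v = 0.218 m/s


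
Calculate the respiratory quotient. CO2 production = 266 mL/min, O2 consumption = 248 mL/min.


RQ = VCO2 / VO2
RQ = 266 / 248
RQ = 1.073


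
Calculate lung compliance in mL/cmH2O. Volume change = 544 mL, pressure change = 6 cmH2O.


C = dV / dP
C = 544 / 6
C = 90.67 mL/cmH2O


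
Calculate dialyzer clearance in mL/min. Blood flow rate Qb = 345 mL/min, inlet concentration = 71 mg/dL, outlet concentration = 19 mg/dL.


K = Qb * (Cb_in - Cb_out) / Cb_in
K = 345 * (71 - 19) / 71
K = 252.7 mL/min


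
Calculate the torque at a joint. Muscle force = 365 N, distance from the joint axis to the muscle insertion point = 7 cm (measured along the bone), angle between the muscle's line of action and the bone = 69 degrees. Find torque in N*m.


Torque = F * d * sin(theta)   (moment arm = d*sin(theta))
d = 7 cm = 0.07 m
Torque = 365 * 0.07 * sin(69)
Torque = 23.85 N*m


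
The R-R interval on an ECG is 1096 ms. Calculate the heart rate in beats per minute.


HR = 60 / RR_interval(s)
RR = 1096 ms = 1.096 s
HR = 60 / 1.096 = 54.74 bpm


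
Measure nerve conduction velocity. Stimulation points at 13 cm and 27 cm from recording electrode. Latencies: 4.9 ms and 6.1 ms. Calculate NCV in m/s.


Distance = (27 - 13) / 100 = 0.14 m
dt = (6.1 - 4.9) / 1000 = 0.0012 s
NCV = dist / dt = 116.7 m/s


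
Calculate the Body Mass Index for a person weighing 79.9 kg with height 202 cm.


BMI = weight / height^2
height = 202 cm = 2.02 m
BMI = 79.9 / 2.02^2
BMI = 19.58 kg/m^2


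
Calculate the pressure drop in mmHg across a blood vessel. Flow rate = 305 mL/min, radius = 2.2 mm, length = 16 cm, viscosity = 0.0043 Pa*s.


dP = 8*mu*L*Q / (pi*r^4)
Q = 305 mL/min = 5.08333e-06 m^3/s
dP = 380.177 Pa = 380.177 / 133.322 mmHg = 2.852 mmHg


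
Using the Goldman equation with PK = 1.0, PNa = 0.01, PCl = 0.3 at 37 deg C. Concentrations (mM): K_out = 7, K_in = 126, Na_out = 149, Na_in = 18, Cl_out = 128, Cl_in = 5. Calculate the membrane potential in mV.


Vm = (RT/F)*ln((PK*Ko + PNa*Nao + PCl*Cli)/(PK*Ki + PNa*Nai + PCl*Clo))
Numer = 9.99, Denom = 164.58
Vm = -74.88 mV


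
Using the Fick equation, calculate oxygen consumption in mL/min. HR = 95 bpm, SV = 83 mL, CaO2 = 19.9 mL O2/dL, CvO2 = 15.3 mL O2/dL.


CO = HR*SV = 95*83/1000 = 7.885 L/min
a-v O2 diff = 19.9 - 15.3 = 4.6 mL/dL
VO2 = CO * (CaO2-CvO2) * 10 dL/L
VO2 = 7.885 * 4.6 * 10
VO2 = 362.7 mL/min


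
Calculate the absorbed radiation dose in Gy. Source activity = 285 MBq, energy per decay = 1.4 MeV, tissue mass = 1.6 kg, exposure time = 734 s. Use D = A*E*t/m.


A = 285 MBq = 2.8500e+08 Bq
E = 1.4 MeV = 2.2428e-13 J
D = A*E*t/m = 2.8500e+08*2.2428e-13*734/1.6
D = 0.02932 Gy


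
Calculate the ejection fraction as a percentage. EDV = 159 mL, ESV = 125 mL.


SV = EDV - ESV = 159 - 125 = 34 mL
EF = SV/EDV * 100 = 34/159 * 100
EF = 21.38%


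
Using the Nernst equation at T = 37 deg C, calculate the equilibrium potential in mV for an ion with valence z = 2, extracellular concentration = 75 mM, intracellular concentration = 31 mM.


E = (RT/(zF)) * ln(C_out/C_in)
T = 37 + 273.15 = 310.15 K
E = (8.314 * 310.15 / (2 * 96485)) * ln(75/31)
E = 11.81 mV


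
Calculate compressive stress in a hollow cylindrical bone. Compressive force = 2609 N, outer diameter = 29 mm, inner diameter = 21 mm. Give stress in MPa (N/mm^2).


A = pi*(r_o^2 - r_i^2)
r_o = 14.5 mm, r_i = 10.5 mm
A = 314.159 mm^2
sigma = F/A = 2609 / 314.159
sigma = 8.305 MPa


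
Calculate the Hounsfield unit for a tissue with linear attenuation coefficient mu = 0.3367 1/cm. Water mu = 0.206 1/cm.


HU = ((mu_tissue - mu_water) / mu_water) * 1000
HU = ((0.3367 - 0.206) / 0.206) * 1000
HU = 634.5


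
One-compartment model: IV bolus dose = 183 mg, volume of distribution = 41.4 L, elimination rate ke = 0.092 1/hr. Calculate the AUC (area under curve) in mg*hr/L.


C0 = Dose/Vd = 183/41.4 = 4.42029 mg/L
AUC = C0/ke = 4.42029/0.092
AUC = 48.05 mg*hr/L


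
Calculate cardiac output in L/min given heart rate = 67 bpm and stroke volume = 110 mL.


CO = HR * SV
CO = 67 * 110 / 1000
CO = 7.37 L/min


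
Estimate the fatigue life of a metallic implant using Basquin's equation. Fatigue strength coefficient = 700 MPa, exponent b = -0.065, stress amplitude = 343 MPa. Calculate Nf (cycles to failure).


sigma_a = sigma_f' * (2Nf)^b
2Nf = (sigma_a/sigma_f')^(1/b)
2Nf = (343/700)^(1/-0.065)
2Nf = 58373.288
Nf = 2.919e+04


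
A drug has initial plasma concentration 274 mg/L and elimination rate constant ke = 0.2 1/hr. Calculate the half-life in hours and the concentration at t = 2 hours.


t_half = ln(2) / ke = 0.693147 / 0.2 = 3.466 hr
C(t) = C0 * exp(-ke*t) = 274 * exp(-0.2*2)
C(2) = 183.7 mg/L


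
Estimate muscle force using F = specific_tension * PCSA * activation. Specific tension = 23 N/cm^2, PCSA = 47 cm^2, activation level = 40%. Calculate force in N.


F = sigma * PCSA * activation
F = 23 * 47 * 0.4
F = 432.4 N


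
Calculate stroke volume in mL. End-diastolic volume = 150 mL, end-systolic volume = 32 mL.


SV = EDV - ESV
SV = 150 - 32
SV = 118 mL


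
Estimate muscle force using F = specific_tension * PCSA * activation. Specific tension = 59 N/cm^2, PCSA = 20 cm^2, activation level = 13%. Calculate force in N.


F = sigma * PCSA * activation
F = 59 * 20 * 0.13
F = 153.4 N


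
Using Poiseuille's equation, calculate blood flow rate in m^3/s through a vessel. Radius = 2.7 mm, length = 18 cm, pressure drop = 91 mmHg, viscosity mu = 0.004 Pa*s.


Q = pi*r^4*dP / (8*mu*L)
r = 0.0027 m, L = 0.18 m
dP = 91 mmHg = 12132.302 Pa
Q = 3.5166e-04 m^3/s


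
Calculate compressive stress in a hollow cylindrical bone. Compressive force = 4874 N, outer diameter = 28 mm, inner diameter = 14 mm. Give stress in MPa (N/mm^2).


A = pi*(r_o^2 - r_i^2)
r_o = 14 mm, r_i = 7 mm
A = 461.814 mm^2
sigma = F/A = 4874 / 461.814
sigma = 10.55 MPa


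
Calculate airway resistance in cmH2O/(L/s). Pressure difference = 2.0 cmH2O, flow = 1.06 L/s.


R = dP / flow
R = 2.0 / 1.06
R = 1.887 cmH2O/(L/s)


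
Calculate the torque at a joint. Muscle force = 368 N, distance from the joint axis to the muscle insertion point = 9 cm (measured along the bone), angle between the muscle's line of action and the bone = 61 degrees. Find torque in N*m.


Torque = F * d * sin(theta)   (moment arm = d*sin(theta))
d = 9 cm = 0.09 m
Torque = 368 * 0.09 * sin(61)
Torque = 28.97 N*m


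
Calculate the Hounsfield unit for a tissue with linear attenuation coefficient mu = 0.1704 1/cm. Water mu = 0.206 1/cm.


HU = ((mu_tissue - mu_water) / mu_water) * 1000
HU = ((0.1704 - 0.206) / 0.206) * 1000
HU = -172.8


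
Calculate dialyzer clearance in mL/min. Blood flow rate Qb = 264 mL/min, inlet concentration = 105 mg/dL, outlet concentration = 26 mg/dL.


K = Qb * (Cb_in - Cb_out) / Cb_in
K = 264 * (105 - 26) / 105
K = 198.6 mL/min


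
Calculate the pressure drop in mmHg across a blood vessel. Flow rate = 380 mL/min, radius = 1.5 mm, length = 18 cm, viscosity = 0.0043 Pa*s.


dP = 8*mu*L*Q / (pi*r^4)
Q = 380 mL/min = 6.33333e-06 m^3/s
dP = 2465.74 Pa = 2465.74 / 133.322 mmHg = 18.49 mmHg


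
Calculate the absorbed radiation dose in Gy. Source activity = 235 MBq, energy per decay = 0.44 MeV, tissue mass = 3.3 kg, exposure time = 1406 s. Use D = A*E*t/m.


A = 235 MBq = 2.3500e+08 Bq
E = 0.44 MeV = 7.0488e-14 J
D = A*E*t/m = 2.3500e+08*7.0488e-14*1406/3.3
D = 0.007058 Gy


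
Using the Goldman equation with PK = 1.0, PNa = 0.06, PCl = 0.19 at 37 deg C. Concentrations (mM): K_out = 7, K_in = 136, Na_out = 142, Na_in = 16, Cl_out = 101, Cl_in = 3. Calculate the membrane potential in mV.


Vm = (RT/F)*ln((PK*Ko + PNa*Nao + PCl*Cli)/(PK*Ki + PNa*Nai + PCl*Clo))
Numer = 16.09, Denom = 156.15
Vm = -60.74 mV


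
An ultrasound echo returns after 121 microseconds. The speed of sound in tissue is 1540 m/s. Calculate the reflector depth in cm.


depth = c * t / 2
t = 121 us = 1.2100e-04 s
depth = 1540 * 1.2100e-04 / 2
depth = 0.09317 m = 9.317 cm


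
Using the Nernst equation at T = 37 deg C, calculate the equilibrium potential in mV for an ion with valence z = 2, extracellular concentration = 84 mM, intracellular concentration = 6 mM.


E = (RT/(zF)) * ln(C_out/C_in)
T = 37 + 273.15 = 310.15 K
E = (8.314 * 310.15 / (2 * 96485)) * ln(84/6)
E = 35.26 mV


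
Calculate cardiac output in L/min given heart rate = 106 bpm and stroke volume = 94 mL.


CO = HR * SV
CO = 106 * 94 / 1000
CO = 9.964 L/min


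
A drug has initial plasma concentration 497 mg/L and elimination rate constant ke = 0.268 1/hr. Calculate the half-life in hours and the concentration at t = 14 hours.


t_half = ln(2) / ke = 0.693147 / 0.268 = 2.586 hr
C(t) = C0 * exp(-ke*t) = 497 * exp(-0.268*14)
C(14) = 11.66 mg/L


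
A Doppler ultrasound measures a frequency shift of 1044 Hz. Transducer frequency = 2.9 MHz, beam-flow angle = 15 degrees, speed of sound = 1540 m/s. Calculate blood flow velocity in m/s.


v = fd * c / (2 * f0 * cos(theta))
v = 1044 * 1540 / (2 * 2.9000e+06 * cos(15))
v = 0.287 m/s


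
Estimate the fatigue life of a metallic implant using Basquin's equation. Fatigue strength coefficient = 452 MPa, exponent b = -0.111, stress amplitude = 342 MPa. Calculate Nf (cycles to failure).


sigma_a = sigma_f' * (2Nf)^b
2Nf = (sigma_a/sigma_f')^(1/b)
2Nf = (342/452)^(1/-0.111)
2Nf = 12.333947
Nf = 6.167


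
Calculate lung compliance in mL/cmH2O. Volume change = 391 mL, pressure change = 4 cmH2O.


C = dV / dP
C = 391 / 4
C = 97.75 mL/cmH2O


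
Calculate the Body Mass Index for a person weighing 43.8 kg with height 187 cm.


BMI = weight / height^2
height = 187 cm = 1.87 m
BMI = 43.8 / 1.87^2
BMI = 12.53 kg/m^2


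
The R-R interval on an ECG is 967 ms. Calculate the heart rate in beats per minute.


HR = 60 / RR_interval(s)
RR = 967 ms = 0.967 s
HR = 60 / 0.967 = 62.05 bpm


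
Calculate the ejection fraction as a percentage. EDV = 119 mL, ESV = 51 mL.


SV = EDV - ESV = 119 - 51 = 68 mL
EF = SV/EDV * 100 = 68/119 * 100
EF = 57.14%


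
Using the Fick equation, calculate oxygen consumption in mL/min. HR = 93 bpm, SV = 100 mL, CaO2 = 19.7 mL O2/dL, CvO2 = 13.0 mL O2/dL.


CO = HR*SV = 93*100/1000 = 9.3 L/min
a-v O2 diff = 19.7 - 13.0 = 6.7 mL/dL
VO2 = CO * (CaO2-CvO2) * 10 dL/L
VO2 = 9.3 * 6.7 * 10
VO2 = 623.1 mL/min


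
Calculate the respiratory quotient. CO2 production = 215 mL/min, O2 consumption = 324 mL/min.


RQ = VCO2 / VO2
RQ = 215 / 324
RQ = 0.6636


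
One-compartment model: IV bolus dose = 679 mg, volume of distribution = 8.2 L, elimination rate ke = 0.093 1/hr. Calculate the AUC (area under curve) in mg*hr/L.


C0 = Dose/Vd = 679/8.2 = 82.8049 mg/L
AUC = C0/ke = 82.8049/0.093
AUC = 890.4 mg*hr/L


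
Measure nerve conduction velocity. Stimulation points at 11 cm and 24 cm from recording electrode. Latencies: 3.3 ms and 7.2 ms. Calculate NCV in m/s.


Distance = (24 - 11) / 100 = 0.13 m
dt = (7.2 - 3.3) / 1000 = 0.0039 s
NCV = dist / dt = 33.33 m/s


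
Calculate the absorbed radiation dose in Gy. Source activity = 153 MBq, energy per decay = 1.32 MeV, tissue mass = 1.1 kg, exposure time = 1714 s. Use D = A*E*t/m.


A = 153 MBq = 1.5300e+08 Bq
E = 1.32 MeV = 2.11464e-13 J
D = A*E*t/m = 1.5300e+08*2.11464e-13*1714/1.1
D = 0.05041 Gy


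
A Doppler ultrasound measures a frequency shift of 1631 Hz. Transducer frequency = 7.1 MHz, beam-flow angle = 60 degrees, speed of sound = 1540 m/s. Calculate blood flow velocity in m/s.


v = fd * c / (2 * f0 * cos(theta))
v = 1631 * 1540 / (2 * 7.1000e+06 * cos(60))
v = 0.3538 m/s


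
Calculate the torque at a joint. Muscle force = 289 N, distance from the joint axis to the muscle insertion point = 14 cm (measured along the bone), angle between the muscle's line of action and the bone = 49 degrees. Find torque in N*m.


Torque = F * d * sin(theta)   (moment arm = d*sin(theta))
d = 14 cm = 0.14 m
Torque = 289 * 0.14 * sin(49)
Torque = 30.54 N*m


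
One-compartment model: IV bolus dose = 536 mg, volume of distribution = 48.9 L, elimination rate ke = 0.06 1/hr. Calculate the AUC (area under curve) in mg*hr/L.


C0 = Dose/Vd = 536/48.9 = 10.9611 mg/L
AUC = C0/ke = 10.9611/0.06
AUC = 182.7 mg*hr/L


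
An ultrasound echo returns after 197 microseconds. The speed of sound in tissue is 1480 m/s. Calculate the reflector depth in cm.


depth = c * t / 2
t = 197 us = 1.9700e-04 s
depth = 1480 * 1.9700e-04 / 2
depth = 0.14578 m = 14.578 cm


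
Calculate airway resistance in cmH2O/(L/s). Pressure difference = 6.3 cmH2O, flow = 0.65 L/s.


R = dP / flow
R = 6.3 / 0.65
R = 9.692 cmH2O/(L/s)


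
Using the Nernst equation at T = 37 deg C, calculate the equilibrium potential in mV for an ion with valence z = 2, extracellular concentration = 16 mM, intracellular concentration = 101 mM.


E = (RT/(zF)) * ln(C_out/C_in)
T = 37 + 273.15 = 310.15 K
E = (8.314 * 310.15 / (2 * 96485)) * ln(16/101)
E = -24.62 mV


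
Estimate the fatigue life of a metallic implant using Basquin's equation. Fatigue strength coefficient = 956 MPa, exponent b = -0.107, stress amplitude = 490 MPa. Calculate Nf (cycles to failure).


sigma_a = sigma_f' * (2Nf)^b
2Nf = (sigma_a/sigma_f')^(1/b)
2Nf = (490/956)^(1/-0.107)
2Nf = 516.09211
Nf = 258


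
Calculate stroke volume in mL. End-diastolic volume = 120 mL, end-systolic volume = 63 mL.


SV = EDV - ESV
SV = 120 - 63
SV = 57 mL


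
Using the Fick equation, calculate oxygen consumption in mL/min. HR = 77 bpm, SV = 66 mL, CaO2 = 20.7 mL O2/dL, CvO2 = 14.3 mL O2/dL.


CO = HR*SV = 77*66/1000 = 5.082 L/min
a-v O2 diff = 20.7 - 14.3 = 6.4 mL/dL
VO2 = CO * (CaO2-CvO2) * 10 dL/L
VO2 = 5.082 * 6.4 * 10
VO2 = 325.2 mL/min


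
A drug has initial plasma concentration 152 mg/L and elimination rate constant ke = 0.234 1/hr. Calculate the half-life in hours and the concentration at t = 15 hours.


t_half = ln(2) / ke = 0.693147 / 0.234 = 2.962 hr
C(t) = C0 * exp(-ke*t) = 152 * exp(-0.234*15)
C(15) = 4.544 mg/L


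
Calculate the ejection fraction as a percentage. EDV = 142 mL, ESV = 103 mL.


SV = EDV - ESV = 142 - 103 = 39 mL
EF = SV/EDV * 100 = 39/142 * 100
EF = 27.46%


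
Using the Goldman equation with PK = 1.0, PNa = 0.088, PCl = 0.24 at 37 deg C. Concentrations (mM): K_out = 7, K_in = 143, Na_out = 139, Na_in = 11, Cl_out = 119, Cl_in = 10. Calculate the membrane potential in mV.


Vm = (RT/F)*ln((PK*Ko + PNa*Nao + PCl*Cli)/(PK*Ki + PNa*Nai + PCl*Clo))
Numer = 21.632, Denom = 172.528
Vm = -55.49 mV


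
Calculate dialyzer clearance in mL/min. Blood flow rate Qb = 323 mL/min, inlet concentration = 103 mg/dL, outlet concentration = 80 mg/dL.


K = Qb * (Cb_in - Cb_out) / Cb_in
K = 323 * (103 - 80) / 103
K = 72.13 mL/min


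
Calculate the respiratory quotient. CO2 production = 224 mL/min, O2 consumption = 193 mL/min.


RQ = VCO2 / VO2
RQ = 224 / 193
RQ = 1.161


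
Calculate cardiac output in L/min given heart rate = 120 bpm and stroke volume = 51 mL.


CO = HR * SV
CO = 120 * 51 / 1000
CO = 6.12 L/min


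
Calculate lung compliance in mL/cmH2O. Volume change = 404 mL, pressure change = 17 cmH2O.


C = dV / dP
C = 404 / 17
C = 23.76 mL/cmH2O


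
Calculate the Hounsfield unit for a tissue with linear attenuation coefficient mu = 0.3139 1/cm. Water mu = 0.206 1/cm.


HU = ((mu_tissue - mu_water) / mu_water) * 1000
HU = ((0.3139 - 0.206) / 0.206) * 1000
HU = 523.8


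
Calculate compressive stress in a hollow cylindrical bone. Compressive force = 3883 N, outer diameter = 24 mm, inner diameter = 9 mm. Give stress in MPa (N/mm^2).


A = pi*(r_o^2 - r_i^2)
r_o = 12 mm, r_i = 4.5 mm
A = 388.772 mm^2
sigma = F/A = 3883 / 388.772
sigma = 9.988 MPa


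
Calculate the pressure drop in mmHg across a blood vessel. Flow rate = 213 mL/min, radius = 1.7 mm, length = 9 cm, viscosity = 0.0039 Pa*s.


dP = 8*mu*L*Q / (pi*r^4)
Q = 213 mL/min = 3.55e-06 m^3/s
dP = 379.909 Pa = 379.909 / 133.322 mmHg = 2.85 mmHg


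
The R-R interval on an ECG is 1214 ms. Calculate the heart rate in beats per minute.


HR = 60 / RR_interval(s)
RR = 1214 ms = 1.214 s
HR = 60 / 1.214 = 49.42 bpm


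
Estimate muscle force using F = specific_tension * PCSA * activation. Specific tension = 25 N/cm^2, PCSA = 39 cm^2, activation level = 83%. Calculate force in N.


F = sigma * PCSA * activation
F = 25 * 39 * 0.83
F = 809.2 N


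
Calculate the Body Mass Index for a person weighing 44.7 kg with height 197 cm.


BMI = weight / height^2
height = 197 cm = 1.97 m
BMI = 44.7 / 1.97^2
BMI = 11.52 kg/m^2


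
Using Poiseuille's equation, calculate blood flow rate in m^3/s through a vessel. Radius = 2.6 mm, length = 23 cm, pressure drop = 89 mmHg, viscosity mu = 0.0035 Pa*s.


Q = pi*r^4*dP / (8*mu*L)
r = 0.0026 m, L = 0.23 m
dP = 89 mmHg = 11865.658 Pa
Q = 2.6451e-04 m^3/s


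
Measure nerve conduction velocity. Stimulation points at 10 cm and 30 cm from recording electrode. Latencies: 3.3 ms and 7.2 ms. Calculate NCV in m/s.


Distance = (30 - 10) / 100 = 0.2 m
dt = (7.2 - 3.3) / 1000 = 0.0039 s
NCV = dist / dt = 51.28 m/s


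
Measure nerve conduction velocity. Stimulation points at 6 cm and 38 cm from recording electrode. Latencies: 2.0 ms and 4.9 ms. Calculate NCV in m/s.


Distance = (38 - 6) / 100 = 0.32 m
dt = (4.9 - 2.0) / 1000 = 0.0029 s
NCV = dist / dt = 110.3 m/s


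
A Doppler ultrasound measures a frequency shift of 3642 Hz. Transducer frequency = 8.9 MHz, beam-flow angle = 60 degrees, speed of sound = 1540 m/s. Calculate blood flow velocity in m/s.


v = fd * c / (2 * f0 * cos(theta))
v = 3642 * 1540 / (2 * 8.9000e+06 * cos(60))
v = 0.6302 m/s


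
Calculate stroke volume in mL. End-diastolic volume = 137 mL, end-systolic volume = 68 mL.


SV = EDV - ESV
SV = 137 - 68
SV = 69 mL


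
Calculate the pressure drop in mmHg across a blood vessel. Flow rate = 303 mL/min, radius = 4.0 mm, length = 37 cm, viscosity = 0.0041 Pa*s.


dP = 8*mu*L*Q / (pi*r^4)
Q = 303 mL/min = 5.05e-06 m^3/s
dP = 76.2039 Pa = 76.2039 / 133.322 mmHg = 0.5716 mmHg


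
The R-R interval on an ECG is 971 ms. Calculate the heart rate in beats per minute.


HR = 60 / RR_interval(s)
RR = 971 ms = 0.971 s
HR = 60 / 0.971 = 61.79 bpm


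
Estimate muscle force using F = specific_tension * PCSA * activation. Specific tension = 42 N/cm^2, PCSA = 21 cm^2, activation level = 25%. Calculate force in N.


F = sigma * PCSA * activation
F = 42 * 21 * 0.25
F = 220.5 N


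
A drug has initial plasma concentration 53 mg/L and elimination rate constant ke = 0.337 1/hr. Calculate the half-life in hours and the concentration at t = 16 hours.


t_half = ln(2) / ke = 0.693147 / 0.337 = 2.057 hr
C(t) = C0 * exp(-ke*t) = 53 * exp(-0.337*16)
C(16) = 0.2413 mg/L


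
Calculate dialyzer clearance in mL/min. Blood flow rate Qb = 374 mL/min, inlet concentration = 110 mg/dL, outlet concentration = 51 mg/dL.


K = Qb * (Cb_in - Cb_out) / Cb_in
K = 374 * (110 - 51) / 110
K = 200.6 mL/min


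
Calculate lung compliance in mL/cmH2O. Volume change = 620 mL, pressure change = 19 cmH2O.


C = dV / dP
C = 620 / 19
C = 32.63 mL/cmH2O


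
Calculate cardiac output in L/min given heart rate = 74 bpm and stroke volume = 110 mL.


CO = HR * SV
CO = 74 * 110 / 1000
CO = 8.14 L/min


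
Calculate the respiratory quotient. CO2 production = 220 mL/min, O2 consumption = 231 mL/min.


RQ = VCO2 / VO2
RQ = 220 / 231
RQ = 0.9524


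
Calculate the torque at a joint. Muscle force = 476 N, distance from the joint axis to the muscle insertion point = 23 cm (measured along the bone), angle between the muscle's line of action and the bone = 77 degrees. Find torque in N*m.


Torque = F * d * sin(theta)   (moment arm = d*sin(theta))
d = 23 cm = 0.23 m
Torque = 476 * 0.23 * sin(77)
Torque = 106.7 N*m


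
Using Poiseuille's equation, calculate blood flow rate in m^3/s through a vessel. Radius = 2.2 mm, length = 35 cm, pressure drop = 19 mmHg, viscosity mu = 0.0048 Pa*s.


Q = pi*r^4*dP / (8*mu*L)
r = 0.0022 m, L = 0.35 m
dP = 19 mmHg = 2533.118 Pa
Q = 1.3871e-05 m^3/s


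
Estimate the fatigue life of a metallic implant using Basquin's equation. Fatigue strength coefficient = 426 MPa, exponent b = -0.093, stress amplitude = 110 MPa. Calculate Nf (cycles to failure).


sigma_a = sigma_f' * (2Nf)^b
2Nf = (sigma_a/sigma_f')^(1/b)
2Nf = (110/426)^(1/-0.093)
2Nf = 2102628.3
Nf = 1.0513e+06


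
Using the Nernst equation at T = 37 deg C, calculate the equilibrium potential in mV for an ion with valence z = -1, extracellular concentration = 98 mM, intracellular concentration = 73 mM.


E = (RT/(zF)) * ln(C_out/C_in)
T = 37 + 273.15 = 310.15 K
E = (8.314 * 310.15 / (-1 * 96485)) * ln(98/73)
E = -7.871 mV


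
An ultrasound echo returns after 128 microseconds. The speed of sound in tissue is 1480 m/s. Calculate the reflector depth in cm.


depth = c * t / 2
t = 128 us = 1.2800e-04 s
depth = 1480 * 1.2800e-04 / 2
depth = 0.09472 m = 9.472 cm


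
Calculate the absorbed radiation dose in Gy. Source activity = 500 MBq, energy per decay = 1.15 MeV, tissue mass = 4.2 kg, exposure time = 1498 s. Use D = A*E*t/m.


A = 500 MBq = 5.0000e+08 Bq
E = 1.15 MeV = 1.8423e-13 J
D = A*E*t/m = 5.0000e+08*1.8423e-13*1498/4.2
D = 0.03285 Gy


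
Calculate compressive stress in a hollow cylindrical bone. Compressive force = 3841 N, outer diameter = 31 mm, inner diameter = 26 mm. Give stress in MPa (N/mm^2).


A = pi*(r_o^2 - r_i^2)
r_o = 15.5 mm, r_i = 13 mm
A = 223.838 mm^2
sigma = F/A = 3841 / 223.838
sigma = 17.16 MPa


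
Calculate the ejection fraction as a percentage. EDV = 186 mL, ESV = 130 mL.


SV = EDV - ESV = 186 - 130 = 56 mL
EF = SV/EDV * 100 = 56/186 * 100
EF = 30.11%


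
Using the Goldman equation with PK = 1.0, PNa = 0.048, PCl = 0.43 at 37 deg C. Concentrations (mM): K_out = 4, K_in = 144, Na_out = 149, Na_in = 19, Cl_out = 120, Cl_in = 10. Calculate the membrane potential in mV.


Vm = (RT/F)*ln((PK*Ko + PNa*Nao + PCl*Cli)/(PK*Ki + PNa*Nai + PCl*Clo))
Numer = 15.452, Denom = 196.512
Vm = -67.96 mV


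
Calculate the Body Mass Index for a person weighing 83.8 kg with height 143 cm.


BMI = weight / height^2
height = 143 cm = 1.43 m
BMI = 83.8 / 1.43^2
BMI = 40.98 kg/m^2


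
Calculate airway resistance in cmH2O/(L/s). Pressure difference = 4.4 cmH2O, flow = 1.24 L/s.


R = dP / flow
R = 4.4 / 1.24
R = 3.548 cmH2O/(L/s)


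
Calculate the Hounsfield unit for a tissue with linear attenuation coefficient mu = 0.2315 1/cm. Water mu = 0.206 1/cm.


HU = ((mu_tissue - mu_water) / mu_water) * 1000
HU = ((0.2315 - 0.206) / 0.206) * 1000
HU = 123.8


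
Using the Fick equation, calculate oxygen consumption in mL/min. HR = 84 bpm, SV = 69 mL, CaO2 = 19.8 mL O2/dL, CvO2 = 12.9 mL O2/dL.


CO = HR*SV = 84*69/1000 = 5.796 L/min
a-v O2 diff = 19.8 - 12.9 = 6.9 mL/dL
VO2 = CO * (CaO2-CvO2) * 10 dL/L
VO2 = 5.796 * 6.9 * 10
VO2 = 399.9 mL/min


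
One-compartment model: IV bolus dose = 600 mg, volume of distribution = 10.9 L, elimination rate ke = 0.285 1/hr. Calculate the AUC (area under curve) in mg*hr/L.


C0 = Dose/Vd = 600/10.9 = 55.0459 mg/L
AUC = C0/ke = 55.0459/0.285
AUC = 193.1 mg*hr/L


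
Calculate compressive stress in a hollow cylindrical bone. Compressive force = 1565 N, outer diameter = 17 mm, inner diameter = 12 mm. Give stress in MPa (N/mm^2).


A = pi*(r_o^2 - r_i^2)
r_o = 8.5 mm, r_i = 6 mm
A = 113.883 mm^2
sigma = F/A = 1565 / 113.883
sigma = 13.74 MPa


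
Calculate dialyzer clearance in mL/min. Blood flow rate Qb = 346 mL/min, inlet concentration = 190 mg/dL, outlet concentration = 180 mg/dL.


K = Qb * (Cb_in - Cb_out) / Cb_in
K = 346 * (190 - 180) / 190
K = 18.21 mL/min


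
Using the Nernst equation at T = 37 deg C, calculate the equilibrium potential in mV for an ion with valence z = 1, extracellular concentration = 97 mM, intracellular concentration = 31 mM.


E = (RT/(zF)) * ln(C_out/C_in)
T = 37 + 273.15 = 310.15 K
E = (8.314 * 310.15 / (1 * 96485)) * ln(97/31)
E = 30.49 mV


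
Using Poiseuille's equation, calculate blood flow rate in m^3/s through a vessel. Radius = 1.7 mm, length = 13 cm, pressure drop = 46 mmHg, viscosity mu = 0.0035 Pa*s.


Q = pi*r^4*dP / (8*mu*L)
r = 0.0017 m, L = 0.13 m
dP = 46 mmHg = 6132.812 Pa
Q = 4.4208e-05 m^3/s


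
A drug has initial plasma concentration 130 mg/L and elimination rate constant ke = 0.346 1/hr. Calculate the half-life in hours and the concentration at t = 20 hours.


t_half = ln(2) / ke = 0.693147 / 0.346 = 2.003 hr
C(t) = C0 * exp(-ke*t) = 130 * exp(-0.346*20)
C(20) = 0.1284 mg/L


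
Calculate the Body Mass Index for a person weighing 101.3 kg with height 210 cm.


BMI = weight / height^2
height = 210 cm = 2.1 m
BMI = 101.3 / 2.1^2
BMI = 22.97 kg/m^2


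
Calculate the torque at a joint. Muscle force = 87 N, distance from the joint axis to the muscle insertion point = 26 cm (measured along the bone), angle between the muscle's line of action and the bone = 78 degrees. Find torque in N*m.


Torque = F * d * sin(theta)   (moment arm = d*sin(theta))
d = 26 cm = 0.26 m
Torque = 87 * 0.26 * sin(78)
Torque = 22.13 N*m


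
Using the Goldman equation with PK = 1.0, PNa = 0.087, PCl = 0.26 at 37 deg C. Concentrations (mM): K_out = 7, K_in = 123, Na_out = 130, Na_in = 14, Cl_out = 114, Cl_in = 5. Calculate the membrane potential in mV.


Vm = (RT/F)*ln((PK*Ko + PNa*Nao + PCl*Cli)/(PK*Ki + PNa*Nai + PCl*Clo))
Numer = 19.61, Denom = 153.858
Vm = -55.05 mV


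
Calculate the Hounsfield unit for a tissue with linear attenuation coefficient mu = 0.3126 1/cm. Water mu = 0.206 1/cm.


HU = ((mu_tissue - mu_water) / mu_water) * 1000
HU = ((0.3126 - 0.206) / 0.206) * 1000
HU = 517.5


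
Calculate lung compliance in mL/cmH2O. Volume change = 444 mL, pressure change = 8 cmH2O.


C = dV / dP
C = 444 / 8
C = 55.5 mL/cmH2O


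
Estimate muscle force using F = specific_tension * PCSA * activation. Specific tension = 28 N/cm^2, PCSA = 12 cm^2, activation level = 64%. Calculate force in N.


F = sigma * PCSA * activation
F = 28 * 12 * 0.64
F = 215 N


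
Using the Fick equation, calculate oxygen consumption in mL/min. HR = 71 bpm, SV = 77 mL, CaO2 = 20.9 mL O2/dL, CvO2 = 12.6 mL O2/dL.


CO = HR*SV = 71*77/1000 = 5.467 L/min
a-v O2 diff = 20.9 - 12.6 = 8.3 mL/dL
VO2 = CO * (CaO2-CvO2) * 10 dL/L
VO2 = 5.467 * 8.3 * 10
VO2 = 453.8 mL/min


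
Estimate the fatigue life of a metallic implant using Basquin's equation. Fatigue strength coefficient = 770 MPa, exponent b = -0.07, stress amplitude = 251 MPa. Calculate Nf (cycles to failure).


sigma_a = sigma_f' * (2Nf)^b
2Nf = (sigma_a/sigma_f')^(1/b)
2Nf = (251/770)^(1/-0.07)
2Nf = 9005931.2
Nf = 4.5030e+06


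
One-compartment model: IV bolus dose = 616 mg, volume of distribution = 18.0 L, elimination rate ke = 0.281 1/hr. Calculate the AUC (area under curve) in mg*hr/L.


C0 = Dose/Vd = 616/18.0 = 34.2222 mg/L
AUC = C0/ke = 34.2222/0.281
AUC = 121.8 mg*hr/L


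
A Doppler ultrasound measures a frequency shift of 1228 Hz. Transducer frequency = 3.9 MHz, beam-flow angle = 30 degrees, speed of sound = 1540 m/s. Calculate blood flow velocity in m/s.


v = fd * c / (2 * f0 * cos(theta))
v = 1228 * 1540 / (2 * 3.9000e+06 * cos(30))
v = 0.28 m/s


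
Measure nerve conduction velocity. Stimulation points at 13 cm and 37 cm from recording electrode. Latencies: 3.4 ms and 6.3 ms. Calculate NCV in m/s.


Distance = (37 - 13) / 100 = 0.24 m
dt = (6.3 - 3.4) / 1000 = 0.0029 s
NCV = dist / dt = 82.76 m/s


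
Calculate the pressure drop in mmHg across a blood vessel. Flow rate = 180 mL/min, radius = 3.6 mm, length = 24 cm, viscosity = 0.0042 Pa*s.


dP = 8*mu*L*Q / (pi*r^4)
Q = 180 mL/min = 3e-06 m^3/s
dP = 45.8471 Pa = 45.8471 / 133.322 mmHg = 0.3439 mmHg


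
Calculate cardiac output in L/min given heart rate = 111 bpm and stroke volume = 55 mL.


CO = HR * SV
CO = 111 * 55 / 1000
CO = 6.105 L/min


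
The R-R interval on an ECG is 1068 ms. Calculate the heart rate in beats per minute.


HR = 60 / RR_interval(s)
RR = 1068 ms = 1.068 s
HR = 60 / 1.068 = 56.18 bpm


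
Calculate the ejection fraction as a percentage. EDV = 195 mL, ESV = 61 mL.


SV = EDV - ESV = 195 - 61 = 134 mL
EF = SV/EDV * 100 = 134/195 * 100
EF = 68.72%


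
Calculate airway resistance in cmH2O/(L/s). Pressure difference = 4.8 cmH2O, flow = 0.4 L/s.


R = dP / flow
R = 4.8 / 0.4
R = 12 cmH2O/(L/s)


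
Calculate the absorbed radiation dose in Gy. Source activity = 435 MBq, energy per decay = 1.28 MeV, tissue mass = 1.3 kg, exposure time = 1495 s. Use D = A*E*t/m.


A = 435 MBq = 4.3500e+08 Bq
E = 1.28 MeV = 2.05056e-13 J
D = A*E*t/m = 4.3500e+08*2.05056e-13*1495/1.3
D = 0.1026 Gy


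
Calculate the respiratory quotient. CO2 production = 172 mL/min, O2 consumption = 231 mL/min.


RQ = VCO2 / VO2
RQ = 172 / 231
RQ = 0.7446


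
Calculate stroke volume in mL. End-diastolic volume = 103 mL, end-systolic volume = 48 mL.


SV = EDV - ESV
SV = 103 - 48
SV = 55 mL


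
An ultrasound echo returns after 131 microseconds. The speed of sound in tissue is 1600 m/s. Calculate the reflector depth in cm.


depth = c * t / 2
t = 131 us = 1.3100e-04 s
depth = 1600 * 1.3100e-04 / 2
depth = 0.1048 m = 10.48 cm


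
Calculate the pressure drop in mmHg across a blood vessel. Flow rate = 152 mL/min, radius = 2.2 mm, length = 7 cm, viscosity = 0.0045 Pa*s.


dP = 8*mu*L*Q / (pi*r^4)
Q = 152 mL/min = 2.53333e-06 m^3/s
dP = 86.7465 Pa = 86.7465 / 133.322 mmHg = 0.6507 mmHg


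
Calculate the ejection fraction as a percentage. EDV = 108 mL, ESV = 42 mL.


SV = EDV - ESV = 108 - 42 = 66 mL
EF = SV/EDV * 100 = 66/108 * 100
EF = 61.11%


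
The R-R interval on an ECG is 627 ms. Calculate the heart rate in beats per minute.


HR = 60 / RR_interval(s)
RR = 627 ms = 0.627 s
HR = 60 / 0.627 = 95.69 bpm


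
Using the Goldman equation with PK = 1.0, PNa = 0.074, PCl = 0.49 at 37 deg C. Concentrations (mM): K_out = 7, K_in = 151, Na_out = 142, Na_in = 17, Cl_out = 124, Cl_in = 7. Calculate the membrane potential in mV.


Vm = (RT/F)*ln((PK*Ko + PNa*Nao + PCl*Cli)/(PK*Ki + PNa*Nai + PCl*Clo))
Numer = 20.938, Denom = 213.018
Vm = -62 mV


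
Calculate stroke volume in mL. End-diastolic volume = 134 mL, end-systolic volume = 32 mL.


SV = EDV - ESV
SV = 134 - 32
SV = 102 mL


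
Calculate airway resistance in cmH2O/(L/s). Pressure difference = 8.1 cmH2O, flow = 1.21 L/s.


R = dP / flow
R = 8.1 / 1.21
R = 6.694 cmH2O/(L/s)


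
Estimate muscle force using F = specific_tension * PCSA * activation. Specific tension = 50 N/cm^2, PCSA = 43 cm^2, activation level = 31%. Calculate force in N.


F = sigma * PCSA * activation
F = 50 * 43 * 0.31
F = 666.5 N


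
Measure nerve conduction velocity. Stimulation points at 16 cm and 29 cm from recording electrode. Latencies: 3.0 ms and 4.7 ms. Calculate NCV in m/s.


Distance = (29 - 16) / 100 = 0.13 m
dt = (4.7 - 3.0) / 1000 = 0.0017 s
NCV = dist / dt = 76.47 m/s


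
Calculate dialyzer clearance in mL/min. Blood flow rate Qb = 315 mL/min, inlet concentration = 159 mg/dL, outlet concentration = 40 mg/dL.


K = Qb * (Cb_in - Cb_out) / Cb_in
K = 315 * (159 - 40) / 159
K = 235.8 mL/min


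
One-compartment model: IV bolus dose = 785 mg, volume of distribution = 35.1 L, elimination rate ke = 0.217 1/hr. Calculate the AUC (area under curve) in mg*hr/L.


C0 = Dose/Vd = 785/35.1 = 22.3647 mg/L
AUC = C0/ke = 22.3647/0.217
AUC = 103.1 mg*hr/L


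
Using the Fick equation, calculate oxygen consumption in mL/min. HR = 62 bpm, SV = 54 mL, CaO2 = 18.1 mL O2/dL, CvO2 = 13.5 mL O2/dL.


CO = HR*SV = 62*54/1000 = 3.348 L/min
a-v O2 diff = 18.1 - 13.5 = 4.6 mL/dL
VO2 = CO * (CaO2-CvO2) * 10 dL/L
VO2 = 3.348 * 4.6 * 10
VO2 = 154 mL/min


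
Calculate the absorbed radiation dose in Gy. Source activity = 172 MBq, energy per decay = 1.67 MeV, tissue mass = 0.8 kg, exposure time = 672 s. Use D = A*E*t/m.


A = 172 MBq = 1.7200e+08 Bq
E = 1.67 MeV = 2.67534e-13 J
D = A*E*t/m = 1.7200e+08*2.67534e-13*672/0.8
D = 0.03865 Gy


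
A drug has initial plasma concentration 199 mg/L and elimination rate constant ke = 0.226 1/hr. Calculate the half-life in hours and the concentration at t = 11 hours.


t_half = ln(2) / ke = 0.693147 / 0.226 = 3.067 hr
C(t) = C0 * exp(-ke*t) = 199 * exp(-0.226*11)
C(11) = 16.57 mg/L


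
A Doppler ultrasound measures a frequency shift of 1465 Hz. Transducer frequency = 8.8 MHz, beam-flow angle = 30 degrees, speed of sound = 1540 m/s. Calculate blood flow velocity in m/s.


v = fd * c / (2 * f0 * cos(theta))
v = 1465 * 1540 / (2 * 8.8000e+06 * cos(30))
v = 0.148 m/s


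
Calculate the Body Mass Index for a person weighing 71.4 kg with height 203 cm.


BMI = weight / height^2
height = 203 cm = 2.03 m
BMI = 71.4 / 2.03^2
BMI = 17.33 kg/m^2


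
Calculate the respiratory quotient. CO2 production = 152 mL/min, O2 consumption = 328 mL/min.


RQ = VCO2 / VO2
RQ = 152 / 328
RQ = 0.4634


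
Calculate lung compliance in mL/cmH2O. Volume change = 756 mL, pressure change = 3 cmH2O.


C = dV / dP
C = 756 / 3
C = 252 mL/cmH2O


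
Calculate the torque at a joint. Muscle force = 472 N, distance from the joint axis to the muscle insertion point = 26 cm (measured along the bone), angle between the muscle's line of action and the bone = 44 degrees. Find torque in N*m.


Torque = F * d * sin(theta)   (moment arm = d*sin(theta))
d = 26 cm = 0.26 m
Torque = 472 * 0.26 * sin(44)
Torque = 85.25 N*m


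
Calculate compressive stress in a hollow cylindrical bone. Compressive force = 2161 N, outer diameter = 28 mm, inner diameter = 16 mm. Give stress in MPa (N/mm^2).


A = pi*(r_o^2 - r_i^2)
r_o = 14 mm, r_i = 8 mm
A = 414.69 mm^2
sigma = F/A = 2161 / 414.69
sigma = 5.211 MPa


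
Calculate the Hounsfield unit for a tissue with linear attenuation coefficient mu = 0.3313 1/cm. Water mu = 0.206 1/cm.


HU = ((mu_tissue - mu_water) / mu_water) * 1000
HU = ((0.3313 - 0.206) / 0.206) * 1000
HU = 608.3


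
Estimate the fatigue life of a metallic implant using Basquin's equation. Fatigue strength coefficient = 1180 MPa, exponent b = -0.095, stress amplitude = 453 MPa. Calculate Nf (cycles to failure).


sigma_a = sigma_f' * (2Nf)^b
2Nf = (sigma_a/sigma_f')^(1/b)
2Nf = (453/1180)^(1/-0.095)
2Nf = 23805.189
Nf = 1.19e+04


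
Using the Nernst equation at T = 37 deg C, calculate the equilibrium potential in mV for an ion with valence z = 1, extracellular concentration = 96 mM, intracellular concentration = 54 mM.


E = (RT/(zF)) * ln(C_out/C_in)
T = 37 + 273.15 = 310.15 K
E = (8.314 * 310.15 / (1 * 96485)) * ln(96/54)
E = 15.38 mV


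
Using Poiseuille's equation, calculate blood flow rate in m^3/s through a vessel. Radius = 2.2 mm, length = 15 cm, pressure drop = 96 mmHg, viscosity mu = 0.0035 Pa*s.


Q = pi*r^4*dP / (8*mu*L)
r = 0.0022 m, L = 0.15 m
dP = 96 mmHg = 12798.912 Pa
Q = 2.2427e-04 m^3/s


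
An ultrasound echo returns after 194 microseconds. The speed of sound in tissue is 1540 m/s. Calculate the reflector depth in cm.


depth = c * t / 2
t = 194 us = 1.9400e-04 s
depth = 1540 * 1.9400e-04 / 2
depth = 0.14938 m = 14.938 cm


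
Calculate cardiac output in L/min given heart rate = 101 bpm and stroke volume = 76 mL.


CO = HR * SV
CO = 101 * 76 / 1000
CO = 7.676 L/min


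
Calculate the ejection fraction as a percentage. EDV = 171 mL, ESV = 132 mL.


SV = EDV - ESV = 171 - 132 = 39 mL
EF = SV/EDV * 100 = 39/171 * 100
EF = 22.81%
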